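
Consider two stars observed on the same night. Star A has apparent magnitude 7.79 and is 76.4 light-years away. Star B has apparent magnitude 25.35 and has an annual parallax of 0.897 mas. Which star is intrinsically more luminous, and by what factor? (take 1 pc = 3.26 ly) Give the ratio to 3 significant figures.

Star A: d = 76.4 ly / 3.26 = 23.44 pc
Star A: M = m − 5 log₁₀ d + 5 = 7.79 − 5·1.3699 + 5 = 5.941
Star B: p = 0.897 mas = 8.97×10^-4″ → d = 1/p = 1115 pc
Star B: M = m − 5 log₁₀ d + 5 = 25.35 − 5·3.0472 + 5 = 15.114
ΔM = M_A − M_B = 5.941 − (15.114) = -9.173; smaller M is more luminous → Star A.
L ratio = 10^(0.4 |ΔM|) = 10^3.669 = 4670

Star A is more luminous, by a factor of 4670.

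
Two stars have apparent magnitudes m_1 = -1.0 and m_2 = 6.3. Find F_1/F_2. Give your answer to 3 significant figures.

F_1/F_2 ≈ 832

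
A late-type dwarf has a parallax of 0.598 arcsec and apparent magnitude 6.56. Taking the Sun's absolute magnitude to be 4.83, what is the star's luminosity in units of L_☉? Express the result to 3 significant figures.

L/L_☉ ≈ 5.68×10^-3

d = 1/p = 1/0.598″ = 1.672 pc
M = m − 5 log₁₀ d + 5 = 6.56 − 5·0.2233 + 5 = 10.444
M − M_☉ = 10.444 − 4.83 = 5.614
L/L_☉ = 10^(−0.4 × 5.614) = 5.683×10^-3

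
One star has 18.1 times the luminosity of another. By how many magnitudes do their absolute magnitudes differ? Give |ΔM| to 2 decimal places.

Pogson: ΔM = −2.5 log₁₀(ratio) = −2.5 log₁₀(18.1) = −2.5 × 1.2577 = -3.144

|ΔM| ≈ 3.14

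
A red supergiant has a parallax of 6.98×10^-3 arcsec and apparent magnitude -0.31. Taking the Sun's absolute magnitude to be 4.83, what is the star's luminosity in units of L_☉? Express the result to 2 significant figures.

d = 1/p = 1/6.98×10^-3″ = 143.3 pc
M = m − 5 log₁₀ d + 5 = -0.31 − 5·2.1561 + 5 = -6.091
M − M_☉ = -6.091 − 4.83 = -10.921
L/L_☉ = 10^(−0.4 × -10.921) = 23350

L/L_☉ ≈ 23000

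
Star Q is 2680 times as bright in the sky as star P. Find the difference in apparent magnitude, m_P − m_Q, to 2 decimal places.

m_P − m_Q ≈ 8.57

Pogson: Δm = −2.5 log₁₀(ratio) = −2.5 log₁₀(2680) = −2.5 × 3.4281 = -8.570
Star Q is brighter so has the smaller magnitude: m_P − m_Q is positive.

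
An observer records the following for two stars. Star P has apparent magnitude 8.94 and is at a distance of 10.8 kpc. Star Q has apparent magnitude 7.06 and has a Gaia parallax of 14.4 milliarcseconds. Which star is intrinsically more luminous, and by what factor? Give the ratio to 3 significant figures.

Star P: d = 10.8 kpc = 10800 pc
Star P: M = m − 5 log₁₀ d + 5 = 8.94 − 5·4.0334 + 5 = -6.227
Star Q: p = 14.4 mas = 0.0144″ → d = 1/p = 69.44 pc
Star Q: M = m − 5 log₁₀ d + 5 = 7.06 − 5·1.8416 + 5 = 2.852
ΔM = M_P − M_Q = -6.227 − (2.852) = -9.079; smaller M is more luminous → Star P.
L ratio = 10^(0.4 |ΔM|) = 10^3.632 = 4281

Star P is more luminous, by a factor of 4280.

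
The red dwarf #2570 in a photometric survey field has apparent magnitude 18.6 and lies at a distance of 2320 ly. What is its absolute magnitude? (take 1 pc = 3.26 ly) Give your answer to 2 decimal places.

M ≈ 9.34

d = 2320 ly / 3.26 = 711.7 pc
5 log₁₀(d/10 pc) = 5 log₁₀(711.7) − 5 = 9.261
M = m − 5 log₁₀(d/10) = 18.6 − 9.261 = 9.339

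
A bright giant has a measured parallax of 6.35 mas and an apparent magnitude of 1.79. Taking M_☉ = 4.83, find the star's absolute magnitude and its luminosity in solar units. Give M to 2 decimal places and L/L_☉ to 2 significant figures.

M ≈ -4.20; L/L_☉ ≈ 4100

d = 1/p = 1000/6.35 mas = 157.5 pc
M = m − 5 log₁₀ d + 5 = 1.79 − 5·2.1972 + 5 = -4.196
M − M_☉ = -4.196 − 4.83 = -9.026
L/L_☉ = 10^(−0.4 × -9.026) = 4078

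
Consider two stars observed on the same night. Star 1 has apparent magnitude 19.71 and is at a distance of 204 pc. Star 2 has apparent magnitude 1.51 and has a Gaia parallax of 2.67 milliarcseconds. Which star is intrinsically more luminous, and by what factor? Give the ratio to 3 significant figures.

Star 1: M = m − 5 log₁₀ d + 5 = 19.71 − 5·2.3096 + 5 = 13.162
Star 2: p = 2.67 mas = 2.67×10^-3″ → d = 1/p = 374.5 pc
Star 2: M = m − 5 log₁₀ d + 5 = 1.51 − 5·2.5735 + 5 = -6.357
ΔM = M_1 − M_2 = 13.162 − (-6.357) = 19.519; smaller M is more luminous → Star 2.
L ratio = 10^(0.4 |ΔM|) = 10^7.808 = 6.423×10^7

Star 2 is more luminous, by a factor of 6.42×10^7.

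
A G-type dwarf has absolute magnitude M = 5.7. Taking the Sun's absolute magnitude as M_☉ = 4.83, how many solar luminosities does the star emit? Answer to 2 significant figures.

L/L_☉ ≈ 0.45

M − M_☉ = 5.7 − 4.83 = 0.870
L/L_☉ = 10^(−0.4 (M − M_☉)) = 10^-0.348 = 0.4487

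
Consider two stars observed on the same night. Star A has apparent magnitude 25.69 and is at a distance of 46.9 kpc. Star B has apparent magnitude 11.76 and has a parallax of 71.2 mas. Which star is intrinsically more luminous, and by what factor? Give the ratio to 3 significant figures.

Star A is more luminous, by a factor of 29.9.

Star A: d = 46.9 kpc = 46900 pc
Star A: M = m − 5 log₁₀ d + 5 = 25.69 − 5·4.6712 + 5 = 7.334
Star B: p = 71.2 mas = 0.0712″ → d = 1/p = 14.04 pc
Star B: M = m − 5 log₁₀ d + 5 = 11.76 − 5·1.1475 + 5 = 11.022
ΔM = M_A − M_B = 7.334 − (11.022) = -3.688; smaller M is more luminous → Star A.
L ratio = 10^(0.4 |ΔM|) = 10^1.475 = 29.87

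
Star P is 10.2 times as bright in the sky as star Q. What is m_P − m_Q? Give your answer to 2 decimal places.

Pogson: Δm = −2.5 log₁₀(ratio) = −2.5 log₁₀(10.2) = −2.5 × 1.0086 = -2.522
Star P is brighter, so it has the smaller magnitude: the difference is negative.

m_P − m_Q ≈ -2.52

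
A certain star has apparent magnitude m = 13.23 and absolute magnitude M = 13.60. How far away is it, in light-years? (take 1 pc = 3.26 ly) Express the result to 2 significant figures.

d ≈ 27 ly

Distance modulus: m − M = 13.23 − (13.60) = -0.370
m − M = 5 log₁₀ d − 5
log₁₀ d = (m − M)/5 + 1 = 0.9260
d = 10^0.9260 = 8.433 pc
= 27.49 ly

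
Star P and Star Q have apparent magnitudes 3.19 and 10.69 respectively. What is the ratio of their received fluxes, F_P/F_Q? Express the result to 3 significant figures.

Δm = 3.19 − (10.69) = -7.50
Flux ratio = 10^(−0.4 Δm) = 10^(−0.4 × -7.50) = 10^3.000 = 1000

F_P/F_Q ≈ 1000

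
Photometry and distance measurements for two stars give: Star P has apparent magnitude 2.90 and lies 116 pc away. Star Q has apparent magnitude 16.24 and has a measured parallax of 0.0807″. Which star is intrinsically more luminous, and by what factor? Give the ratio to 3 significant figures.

Star P: M = m − 5 log₁₀ d + 5 = 2.90 − 5·2.0645 + 5 = -2.422
Star Q: d = 1/p = 1/0.0807″ = 12.39 pc
Star Q: M = m − 5 log₁₀ d + 5 = 16.24 − 5·1.0931 + 5 = 15.774
ΔM = M_P − M_Q = -2.422 − (15.774) = -18.197; smaller M is more luminous → Star P.
L ratio = 10^(0.4 |ΔM|) = 10^7.279 = 1.900×10^7

Star P is more luminous, by a factor of 1.90×10^7.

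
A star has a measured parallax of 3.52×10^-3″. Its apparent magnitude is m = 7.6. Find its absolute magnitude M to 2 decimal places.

d = 1/p = 1/3.52×10^-3″ = 284.1 pc
5 log₁₀(d/10 pc) = 5 log₁₀(284.1) − 5 = 7.267
M = m − 5 log₁₀(d/10) = 7.6 − 7.267 = 0.333

M ≈ 0.33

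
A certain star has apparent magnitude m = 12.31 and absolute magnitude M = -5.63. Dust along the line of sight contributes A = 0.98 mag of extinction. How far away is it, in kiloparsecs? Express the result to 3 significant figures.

m − M = 5 log₁₀(d/10 pc) + A  ⇒  12.31 − (-5.63) − 0.98 = 5 log₁₀(d/10)
16.960 = 5 log₁₀(d/10)
log₁₀ d = (m − M − A)/5 + 1 = 4.3920
d = 10^4.3920 = 24660 pc
= 24.66 kpc

d ≈ 24.7 kpc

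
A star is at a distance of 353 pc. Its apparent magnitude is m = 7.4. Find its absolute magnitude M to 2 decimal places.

5 log₁₀(d/10 pc) = 5 log₁₀(353.0) − 5 = 7.739
M = m − 5 log₁₀(d/10) = 7.4 − 7.739 = -0.339

M ≈ -0.34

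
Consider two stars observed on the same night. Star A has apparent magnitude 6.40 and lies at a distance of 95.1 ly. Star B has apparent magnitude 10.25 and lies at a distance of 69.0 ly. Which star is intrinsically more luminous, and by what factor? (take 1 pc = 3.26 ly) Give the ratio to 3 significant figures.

Star A is more luminous, by a factor of 65.9.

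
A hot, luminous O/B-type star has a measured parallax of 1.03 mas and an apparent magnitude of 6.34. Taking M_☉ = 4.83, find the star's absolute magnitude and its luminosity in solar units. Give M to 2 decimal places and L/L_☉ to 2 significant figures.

d = 1/p = 1000/1.03 mas = 970.9 pc
M = m − 5 log₁₀ d + 5 = 6.34 − 5·2.9872 + 5 = -3.596
M − M_☉ = -3.596 − 4.83 = -8.426
L/L_☉ = 10^(−0.4 × -8.426) = 2346

M ≈ -3.60; L/L_☉ ≈ 2300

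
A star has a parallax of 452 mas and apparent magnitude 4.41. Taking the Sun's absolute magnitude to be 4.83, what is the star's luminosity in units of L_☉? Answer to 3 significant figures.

L/L_☉ ≈ 0.0721

d = 1/p = 1000/452 mas = 2.212 pc
M = m − 5 log₁₀ d + 5 = 4.41 − 5·0.3449 + 5 = 7.686
M − M_☉ = 7.686 − 4.83 = 2.856
L/L_☉ = 10^(−0.4 × 2.856) = 0.07206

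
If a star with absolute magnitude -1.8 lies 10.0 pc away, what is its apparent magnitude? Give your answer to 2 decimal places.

m ≈ -1.80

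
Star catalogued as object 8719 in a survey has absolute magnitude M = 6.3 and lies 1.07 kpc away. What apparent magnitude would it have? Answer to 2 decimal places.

m ≈ 16.45

d = 1.07 kpc = 1070 pc
m = M + 5 log₁₀ d − 5 = 6.3 + 5·3.0294 − 5 = 16.447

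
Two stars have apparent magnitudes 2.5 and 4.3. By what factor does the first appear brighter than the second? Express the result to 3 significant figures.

5.25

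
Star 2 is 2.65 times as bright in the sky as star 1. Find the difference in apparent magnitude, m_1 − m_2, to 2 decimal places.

Pogson: Δm = −2.5 log₁₀(ratio) = −2.5 log₁₀(2.65) = −2.5 × 0.4232 = -1.058
Star 2 is brighter so has the smaller magnitude: m_1 − m_2 is positive.

m_1 − m_2 ≈ 1.06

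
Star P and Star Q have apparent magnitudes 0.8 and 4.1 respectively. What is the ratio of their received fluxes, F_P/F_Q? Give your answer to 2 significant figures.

Magnitude difference = -3.3
Flux ratio = 10^(−0.4 Δm) = 10^(−0.4 × -3.3) = 10^1.320 = 20.89

F_P/F_Q ≈ 21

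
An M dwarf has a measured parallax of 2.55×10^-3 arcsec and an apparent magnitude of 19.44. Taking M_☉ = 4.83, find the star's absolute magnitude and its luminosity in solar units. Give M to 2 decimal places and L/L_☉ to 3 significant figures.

M ≈ 11.47; L/L_☉ ≈ 2.20×10^-3

d = 1/p = 1/2.55×10^-3″ = 392.2 pc
M = m − 5 log₁₀ d + 5 = 19.44 − 5·2.5935 + 5 = 11.473
M − M_☉ = 11.473 − 4.83 = 6.643
L/L_☉ = 10^(−0.4 × 6.643) = 2.203×10^-3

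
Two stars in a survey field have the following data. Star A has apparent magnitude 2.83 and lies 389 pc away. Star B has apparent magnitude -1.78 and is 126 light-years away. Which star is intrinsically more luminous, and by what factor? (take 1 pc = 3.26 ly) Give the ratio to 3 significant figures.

Star A: M = m − 5 log₁₀ d + 5 = 2.83 − 5·2.5899 + 5 = -5.120
Star B: d = 126 ly / 3.26 = 38.65 pc
Star B: M = m − 5 log₁₀ d + 5 = -1.78 − 5·1.5872 + 5 = -4.716
ΔM = M_A − M_B = -5.120 − (-4.716) = -0.404; smaller M is more luminous → Star A.
L ratio = 10^(0.4 |ΔM|) = 10^0.162 = 1.451

Star A is more luminous, by a factor of 1.45.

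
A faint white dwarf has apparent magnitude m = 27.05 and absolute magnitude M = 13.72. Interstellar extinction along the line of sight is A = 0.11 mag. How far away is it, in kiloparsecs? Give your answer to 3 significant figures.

m − M = 5 log₁₀(d/10 pc) + A  ⇒  27.05 − (13.72) − 0.11 = 5 log₁₀(d/10)
13.220 = 5 log₁₀(d/10)
log₁₀ d = (m − M − A)/5 + 1 = 3.6440
d = 10^3.6440 = 4406 pc
= 4.406 kpc

d ≈ 4.41 kpc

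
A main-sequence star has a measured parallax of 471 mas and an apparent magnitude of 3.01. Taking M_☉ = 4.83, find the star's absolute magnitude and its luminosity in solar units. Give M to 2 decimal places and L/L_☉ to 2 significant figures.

d = 1/p = 1000/471 mas = 2.123 pc
M = m − 5 log₁₀ d + 5 = 3.01 − 5·0.3270 + 5 = 6.375
M − M_☉ = 6.375 − 4.83 = 1.545
L/L_☉ = 10^(−0.4 × 1.545) = 0.2410

M ≈ 6.38; L/L_☉ ≈ 0.24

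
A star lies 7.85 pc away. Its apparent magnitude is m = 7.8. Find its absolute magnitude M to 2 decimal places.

5 log₁₀(d/10 pc) = 5 log₁₀(7.850) − 5 = -0.526
M = m − 5 log₁₀(d/10) = 7.8 + 0.526 = 8.326

M ≈ 8.33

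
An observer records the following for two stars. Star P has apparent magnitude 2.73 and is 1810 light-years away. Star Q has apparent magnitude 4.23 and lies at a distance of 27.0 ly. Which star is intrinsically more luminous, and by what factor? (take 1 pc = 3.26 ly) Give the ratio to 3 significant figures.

Star P is more luminous, by a factor of 17900.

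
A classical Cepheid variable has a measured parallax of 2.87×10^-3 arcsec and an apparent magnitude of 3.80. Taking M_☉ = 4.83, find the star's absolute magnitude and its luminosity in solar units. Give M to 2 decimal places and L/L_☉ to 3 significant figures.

M ≈ -3.91; L/L_☉ ≈ 3130

d = 1/p = 1/2.87×10^-3″ = 348.4 pc
M = m − 5 log₁₀ d + 5 = 3.80 − 5·2.5421 + 5 = -3.911
M − M_☉ = -3.911 − 4.83 = -8.741
L/L_☉ = 10^(−0.4 × -8.741) = 3135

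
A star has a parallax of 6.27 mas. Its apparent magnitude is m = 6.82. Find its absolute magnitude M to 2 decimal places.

M ≈ 0.81

p = 6.27 mas = 6.27×10^-3″ → d = 1/p = 159.5 pc
5 log₁₀(d/10 pc) = 5 log₁₀(159.5) − 5 = 6.014
M = m − 5 log₁₀(d/10) = 6.82 − 6.014 = 0.806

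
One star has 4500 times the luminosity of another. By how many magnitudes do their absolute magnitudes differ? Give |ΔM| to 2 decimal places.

|ΔM| ≈ 9.13

Pogson: ΔM = −2.5 log₁₀(ratio) = −2.5 log₁₀(4500) = −2.5 × 3.6532 = -9.133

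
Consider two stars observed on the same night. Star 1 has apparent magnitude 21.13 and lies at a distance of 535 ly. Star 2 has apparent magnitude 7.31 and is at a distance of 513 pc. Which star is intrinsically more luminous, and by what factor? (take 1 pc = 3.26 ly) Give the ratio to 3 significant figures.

Star 1: d = 535 ly / 3.26 = 164.1 pc
Star 1: M = m − 5 log₁₀ d + 5 = 21.13 − 5·2.2151 + 5 = 15.054
Star 2: M = m − 5 log₁₀ d + 5 = 7.31 − 5·2.7101 + 5 = -1.241
ΔM = M_1 − M_2 = 15.054 − (-1.241) = 16.295; smaller M is more luminous → Star 2.
L ratio = 10^(0.4 |ΔM|) = 10^6.518 = 3.296×10^6

Star 2 is more luminous, by a factor of 3.30×10^6.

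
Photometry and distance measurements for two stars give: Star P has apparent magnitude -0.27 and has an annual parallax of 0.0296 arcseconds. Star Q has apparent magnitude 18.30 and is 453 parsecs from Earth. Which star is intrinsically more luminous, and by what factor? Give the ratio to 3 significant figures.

Star P: d = 1/p = 1/0.0296″ = 33.78 pc
Star P: M = m − 5 log₁₀ d + 5 = -0.27 − 5·1.5287 + 5 = -2.914
Star Q: M = m − 5 log₁₀ d + 5 = 18.30 − 5·2.6561 + 5 = 10.020
ΔM = M_P − M_Q = -2.914 − (10.020) = -12.933; smaller M is more luminous → Star P.
L ratio = 10^(0.4 |ΔM|) = 10^5.173 = 149000

Star P is more luminous, by a factor of 149000.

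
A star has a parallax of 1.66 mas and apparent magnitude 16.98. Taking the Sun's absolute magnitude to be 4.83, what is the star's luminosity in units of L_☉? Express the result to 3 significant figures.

d = 1/p = 1000/1.66 mas = 602.4 pc
M = m − 5 log₁₀ d + 5 = 16.98 − 5·2.7799 + 5 = 8.081
M − M_☉ = 8.081 − 4.83 = 3.251
L/L_☉ = 10^(−0.4 × 3.251) = 0.05009

L/L_☉ ≈ 0.0501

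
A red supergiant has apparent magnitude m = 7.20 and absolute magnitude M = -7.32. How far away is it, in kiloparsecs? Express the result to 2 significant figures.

d ≈ 8.0 kpc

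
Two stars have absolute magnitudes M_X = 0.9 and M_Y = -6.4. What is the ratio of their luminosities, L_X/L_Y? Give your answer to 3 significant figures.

L_X/L_Y ≈ 1.20×10^-3

ΔM = M_X − M_Y = 7.3
L_X/L_Y = 10^(−0.4 ΔM) = 10^-2.920 = 1.202×10^-3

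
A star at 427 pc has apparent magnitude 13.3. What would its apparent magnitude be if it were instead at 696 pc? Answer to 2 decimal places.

Flux ∝ 1/d², so Δm = 5 log₁₀(d₂/d₁) = 5 log₁₀(696/427) = 1.061
m₂ = m₁ + Δm = 13.3 + (1.061) = 14.361

m ≈ 14.36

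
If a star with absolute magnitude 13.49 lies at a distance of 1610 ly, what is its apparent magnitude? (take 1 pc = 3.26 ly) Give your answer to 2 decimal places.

m ≈ 21.96

d = 1610 ly / 3.26 = 493.9 pc
m = M + 5 log₁₀ d − 5 = 13.49 + 5·2.6936 − 5 = 21.958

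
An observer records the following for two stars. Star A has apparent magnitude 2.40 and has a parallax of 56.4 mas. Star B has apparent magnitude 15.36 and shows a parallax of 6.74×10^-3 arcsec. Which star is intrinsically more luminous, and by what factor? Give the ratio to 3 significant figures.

Star A is more luminous, by a factor of 2180.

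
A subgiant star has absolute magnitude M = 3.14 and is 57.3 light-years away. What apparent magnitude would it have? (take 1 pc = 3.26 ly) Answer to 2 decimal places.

d = 57.3 ly / 3.26 = 17.58 pc
m = M + 5 log₁₀ d − 5 = 3.14 + 5·1.2449 − 5 = 4.365

m ≈ 4.36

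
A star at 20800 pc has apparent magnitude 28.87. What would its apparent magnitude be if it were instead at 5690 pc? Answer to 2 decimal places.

m ≈ 26.06

Flux ∝ 1/d², so Δm = 5 log₁₀(d₂/d₁) = 5 log₁₀(5690/20800) = -2.815
m₂ = m₁ + Δm = 28.87 + (-2.815) = 26.055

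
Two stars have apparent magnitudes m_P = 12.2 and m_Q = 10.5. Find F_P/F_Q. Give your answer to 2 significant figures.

Δm = 12.2 − (10.5) = 1.7
Flux ratio = 10^(−0.4 Δm) = 10^(−0.4 × 1.7) = 10^-0.680 = 0.2089

F_P/F_Q ≈ 0.21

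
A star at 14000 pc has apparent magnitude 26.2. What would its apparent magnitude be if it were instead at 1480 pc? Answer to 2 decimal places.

m ≈ 21.32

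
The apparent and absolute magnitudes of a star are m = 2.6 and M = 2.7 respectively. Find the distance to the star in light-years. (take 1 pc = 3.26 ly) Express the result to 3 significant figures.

d ≈ 31.1 ly

μ = m − M = -0.100
m − M = 5 log₁₀ d − 5
log₁₀ d = (m − M)/5 + 1 = 0.9800
d = 10^0.9800 = 9.550 pc
= 31.13 ly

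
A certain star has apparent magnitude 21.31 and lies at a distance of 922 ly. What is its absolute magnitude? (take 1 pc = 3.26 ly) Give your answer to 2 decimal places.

M ≈ 14.05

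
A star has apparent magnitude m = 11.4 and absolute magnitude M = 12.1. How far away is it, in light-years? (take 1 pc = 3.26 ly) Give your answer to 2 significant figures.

Distance modulus: m − M = 11.4 − (12.1) = -0.700
m − M = 5 log₁₀ d − 5
log₁₀ d = (m − M)/5 + 1 = 0.8600
d = 10^0.8600 = 7.244 pc
= 23.62 ly

d ≈ 24 ly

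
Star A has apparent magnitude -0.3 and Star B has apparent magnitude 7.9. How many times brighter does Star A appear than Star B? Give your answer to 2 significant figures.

Δm = -0.3 − (7.9) = -8.2
Flux ratio = 10^(−0.4 Δm) = 10^(−0.4 × -8.2) = 10^3.280 = 1905

1900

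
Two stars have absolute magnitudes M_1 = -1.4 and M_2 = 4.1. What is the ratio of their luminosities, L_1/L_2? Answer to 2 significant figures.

ΔM = M_1 − M_2 = -5.5
L_1/L_2 = 10^(−0.4 ΔM) = 10^2.200 = 158.5

L_1/L_2 ≈ 160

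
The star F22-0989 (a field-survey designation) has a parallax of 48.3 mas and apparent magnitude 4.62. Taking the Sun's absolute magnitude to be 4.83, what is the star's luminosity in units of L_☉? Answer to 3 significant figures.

d = 1/p = 1000/48.3 mas = 20.70 pc
M = m − 5 log₁₀ d + 5 = 4.62 − 5·1.3161 + 5 = 3.040
M − M_☉ = 3.040 − 4.83 = -1.790
L/L_☉ = 10^(−0.4 × -1.790) = 5.201

L/L_☉ ≈ 5.20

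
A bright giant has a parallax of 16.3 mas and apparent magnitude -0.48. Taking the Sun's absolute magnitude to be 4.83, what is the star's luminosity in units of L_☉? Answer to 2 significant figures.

d = 1/p = 1000/16.3 mas = 61.35 pc
M = m − 5 log₁₀ d + 5 = -0.48 − 5·1.7878 + 5 = -4.419
M − M_☉ = -4.419 − 4.83 = -9.249
L/L_☉ = 10^(−0.4 × -9.249) = 5008

L/L_☉ ≈ 5000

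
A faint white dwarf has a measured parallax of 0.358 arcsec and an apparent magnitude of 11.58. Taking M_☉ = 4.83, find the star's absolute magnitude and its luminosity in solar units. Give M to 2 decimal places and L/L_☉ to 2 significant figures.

d = 1/p = 1/0.358″ = 2.793 pc
M = m − 5 log₁₀ d + 5 = 11.58 − 5·0.4461 + 5 = 14.349
M − M_☉ = 14.349 − 4.83 = 9.519
L/L_☉ = 10^(−0.4 × 9.519) = 1.557×10^-4

M ≈ 14.35; L/L_☉ ≈ 1.6×10^-4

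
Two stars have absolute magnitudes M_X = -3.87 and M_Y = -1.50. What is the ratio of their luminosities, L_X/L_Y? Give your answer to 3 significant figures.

ΔM = M_X − M_Y = -2.37
L_X/L_Y = 10^(−0.4 ΔM) = 10^0.948 = 8.872

L_X/L_Y ≈ 8.87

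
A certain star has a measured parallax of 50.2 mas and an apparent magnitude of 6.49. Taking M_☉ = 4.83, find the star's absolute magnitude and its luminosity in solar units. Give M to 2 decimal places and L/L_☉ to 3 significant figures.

M ≈ 4.99; L/L_☉ ≈ 0.860

d = 1/p = 1000/50.2 mas = 19.92 pc
M = m − 5 log₁₀ d + 5 = 6.49 − 5·1.2993 + 5 = 4.994
M − M_☉ = 4.994 − 4.83 = 0.164
L/L_☉ = 10^(−0.4 × 0.164) = 0.8602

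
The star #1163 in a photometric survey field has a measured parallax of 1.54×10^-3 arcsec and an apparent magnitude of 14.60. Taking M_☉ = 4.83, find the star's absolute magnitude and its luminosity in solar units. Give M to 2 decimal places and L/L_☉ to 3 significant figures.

d = 1/p = 1/1.54×10^-3″ = 649.4 pc
M = m − 5 log₁₀ d + 5 = 14.60 − 5·2.8125 + 5 = 5.538
M − M_☉ = 5.538 − 4.83 = 0.708
L/L_☉ = 10^(−0.4 × 0.708) = 0.5211

M ≈ 5.54; L/L_☉ ≈ 0.521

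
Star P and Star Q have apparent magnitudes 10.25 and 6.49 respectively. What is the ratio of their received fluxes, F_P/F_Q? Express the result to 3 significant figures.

Δm = 10.25 − (6.49) = 3.76
Flux ratio = 10^(−0.4 Δm) = 10^(−0.4 × 3.76) = 10^-1.504 = 0.03133

F_P/F_Q ≈ 0.0313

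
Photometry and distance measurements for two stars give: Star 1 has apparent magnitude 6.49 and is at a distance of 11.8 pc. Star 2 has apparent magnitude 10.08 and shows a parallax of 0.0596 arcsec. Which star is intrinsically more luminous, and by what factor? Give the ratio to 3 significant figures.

Star 1 is more luminous, by a factor of 13.5.

Star 1: M = m − 5 log₁₀ d + 5 = 6.49 − 5·1.0719 + 5 = 6.131
Star 2: d = 1/p = 1/0.0596″ = 16.78 pc
Star 2: M = m − 5 log₁₀ d + 5 = 10.08 − 5·1.2248 + 5 = 8.956
ΔM = M_1 − M_2 = 6.131 − (8.956) = -2.826; smaller M is more luminous → Star 1.
L ratio = 10^(0.4 |ΔM|) = 10^1.130 = 13.50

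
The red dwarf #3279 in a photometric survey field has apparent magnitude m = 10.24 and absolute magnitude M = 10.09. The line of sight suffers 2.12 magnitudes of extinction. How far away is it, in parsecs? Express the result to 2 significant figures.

m − M = 5 log₁₀(d/10 pc) + A  ⇒  10.24 − (10.09) − 2.12 = 5 log₁₀(d/10)
-1.970 = 5 log₁₀(d/10)
log₁₀ d = (m − M − A)/5 + 1 = 0.6060
d = 10^0.6060 = 4.036 pc

d ≈ 4.0 pc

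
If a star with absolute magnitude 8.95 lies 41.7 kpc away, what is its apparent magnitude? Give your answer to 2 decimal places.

d = 41.7 kpc = 41700 pc
m = M + 5 log₁₀ d − 5 = 8.95 + 5·4.6201 − 5 = 27.051

m ≈ 27.05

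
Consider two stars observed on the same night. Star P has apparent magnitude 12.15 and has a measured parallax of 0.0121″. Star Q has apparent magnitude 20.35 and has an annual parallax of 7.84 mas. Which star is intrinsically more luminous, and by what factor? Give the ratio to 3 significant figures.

Star P: d = 1/p = 1/0.0121″ = 82.64 pc
Star P: M = m − 5 log₁₀ d + 5 = 12.15 − 5·1.9172 + 5 = 7.564
Star Q: p = 7.84 mas = 7.84×10^-3″ → d = 1/p = 127.6 pc
Star Q: M = m − 5 log₁₀ d + 5 = 20.35 − 5·2.1057 + 5 = 14.822
ΔM = M_P − M_Q = 7.564 − (14.822) = -7.258; smaller M is more luminous → Star P.
L ratio = 10^(0.4 |ΔM|) = 10^2.903 = 799.9

Star P is more luminous, by a factor of 800.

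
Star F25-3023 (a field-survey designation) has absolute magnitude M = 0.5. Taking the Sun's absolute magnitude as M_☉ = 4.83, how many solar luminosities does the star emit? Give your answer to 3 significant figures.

M − M_☉ = 0.5 − 4.83 = -4.330
L/L_☉ = 10^(−0.4 (M − M_☉)) = 10^1.732 = 53.95

L/L_☉ ≈ 54.0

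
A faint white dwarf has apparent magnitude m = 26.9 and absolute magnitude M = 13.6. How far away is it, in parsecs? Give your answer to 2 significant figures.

μ = m − M = 13.300
m − M = 5 log₁₀ d − 5
log₁₀ d = (m − M)/5 + 1 = 3.6600
d = 10^3.6600 = 4571 pc

d ≈ 4600 pc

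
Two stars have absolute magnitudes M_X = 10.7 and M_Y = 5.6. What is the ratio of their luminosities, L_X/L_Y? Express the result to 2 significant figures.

ΔM = M_X − M_Y = 5.1
L_X/L_Y = 10^(−0.4 ΔM) = 10^-2.040 = 9.120×10^-3

L_X/L_Y ≈ 9.1×10^-3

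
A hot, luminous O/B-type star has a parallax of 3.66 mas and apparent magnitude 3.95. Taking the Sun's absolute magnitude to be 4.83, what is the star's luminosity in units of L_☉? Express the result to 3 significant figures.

d = 1/p = 1000/3.66 mas = 273.2 pc
M = m − 5 log₁₀ d + 5 = 3.95 − 5·2.4365 + 5 = -3.233
M − M_☉ = -3.233 − 4.83 = -8.063
L/L_☉ = 10^(−0.4 × -8.063) = 1679

L/L_☉ ≈ 1680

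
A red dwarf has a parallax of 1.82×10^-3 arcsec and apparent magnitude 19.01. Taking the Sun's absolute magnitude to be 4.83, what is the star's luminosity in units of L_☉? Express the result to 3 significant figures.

d = 1/p = 1/1.82×10^-3″ = 549.5 pc
M = m − 5 log₁₀ d + 5 = 19.01 − 5·2.7399 + 5 = 10.310
M − M_☉ = 10.310 − 4.83 = 5.480
L/L_☉ = 10^(−0.4 × 5.480) = 6.425×10^-3

L/L_☉ ≈ 6.42×10^-3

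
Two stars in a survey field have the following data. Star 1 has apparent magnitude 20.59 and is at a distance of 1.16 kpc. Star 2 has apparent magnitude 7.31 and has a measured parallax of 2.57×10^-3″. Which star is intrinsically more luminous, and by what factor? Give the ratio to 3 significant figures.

Star 2 is more luminous, by a factor of 23100.

Star 1: d = 1.16 kpc = 1160 pc
Star 1: M = m − 5 log₁₀ d + 5 = 20.59 − 5·3.0645 + 5 = 10.268
Star 2: d = 1/p = 1/2.57×10^-3″ = 389.1 pc
Star 2: M = m − 5 log₁₀ d + 5 = 7.31 − 5·2.5901 + 5 = -0.640
ΔM = M_1 − M_2 = 10.268 − (-0.640) = 10.908; smaller M is more luminous → Star 2.
L ratio = 10^(0.4 |ΔM|) = 10^4.363 = 23080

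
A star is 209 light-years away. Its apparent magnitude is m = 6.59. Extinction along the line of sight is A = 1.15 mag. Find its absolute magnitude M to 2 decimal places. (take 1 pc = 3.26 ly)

M ≈ 1.41

d = 209 ly / 3.26 = 64.11 pc
5 log₁₀(d/10 pc) = 5 log₁₀(64.11) − 5 = 4.035
M = m − 5 log₁₀(d/10) − A = 6.59 − 4.035 − 1.15 = 1.405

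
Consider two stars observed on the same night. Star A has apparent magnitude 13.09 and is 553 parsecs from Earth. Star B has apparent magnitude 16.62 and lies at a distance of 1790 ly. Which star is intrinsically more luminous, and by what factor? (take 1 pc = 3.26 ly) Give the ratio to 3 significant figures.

Star A is more luminous, by a factor of 26.2.

Star A: M = m − 5 log₁₀ d + 5 = 13.09 − 5·2.7427 + 5 = 4.376
Star B: d = 1790 ly / 3.26 = 549.1 pc
Star B: M = m − 5 log₁₀ d + 5 = 16.62 − 5·2.7396 + 5 = 7.922
ΔM = M_A − M_B = 4.376 − (7.922) = -3.545; smaller M is more luminous → Star A.
L ratio = 10^(0.4 |ΔM|) = 10^1.418 = 26.19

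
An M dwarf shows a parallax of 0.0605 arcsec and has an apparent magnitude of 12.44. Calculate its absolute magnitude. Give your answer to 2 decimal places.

d = 1/p = 1/0.0605″ = 16.53 pc
5 log₁₀(d/10 pc) = 5 log₁₀(16.53) − 5 = 1.091
M = m − 5 log₁₀(d/10) = 12.44 − 1.091 = 11.349

M ≈ 11.35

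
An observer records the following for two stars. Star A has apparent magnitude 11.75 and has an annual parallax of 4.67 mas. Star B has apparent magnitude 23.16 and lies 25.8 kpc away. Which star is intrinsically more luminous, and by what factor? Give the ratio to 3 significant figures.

Star A: p = 4.67 mas = 4.67×10^-3″ → d = 1/p = 214.1 pc
Star A: M = m − 5 log₁₀ d + 5 = 11.75 − 5·2.3307 + 5 = 5.097
Star B: d = 25.8 kpc = 25800 pc
Star B: M = m − 5 log₁₀ d + 5 = 23.16 − 5·4.4116 + 5 = 6.102
ΔM = M_A − M_B = 5.097 − (6.102) = -1.005; smaller M is more luminous → Star A.
L ratio = 10^(0.4 |ΔM|) = 10^0.402 = 2.524

Star A is more luminous, by a factor of 2.52.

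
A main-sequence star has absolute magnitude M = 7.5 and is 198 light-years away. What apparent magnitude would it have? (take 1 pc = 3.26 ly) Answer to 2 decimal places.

m ≈ 11.42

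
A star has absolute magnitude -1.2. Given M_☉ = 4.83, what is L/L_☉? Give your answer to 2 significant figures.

M − M_☉ = -1.2 − 4.83 = -6.030
L/L_☉ = 10^(−0.4 (M − M_☉)) = 10^2.412 = 258.2

L/L_☉ ≈ 260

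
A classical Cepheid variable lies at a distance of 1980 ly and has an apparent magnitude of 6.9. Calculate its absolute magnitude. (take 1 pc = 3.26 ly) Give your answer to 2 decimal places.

d = 1980 ly / 3.26 = 607.4 pc
5 log₁₀(d/10 pc) = 5 log₁₀(607.4) − 5 = 8.917
M = m − 5 log₁₀(d/10) = 6.9 − 8.917 = -2.017

M ≈ -2.02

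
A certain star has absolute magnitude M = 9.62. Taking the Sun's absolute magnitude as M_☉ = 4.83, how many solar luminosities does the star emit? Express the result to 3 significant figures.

L/L_☉ ≈ 0.0121

M − M_☉ = 9.62 − 4.83 = 4.790
L/L_☉ = 10^(−0.4 (M − M_☉)) = 10^-1.916 = 0.01213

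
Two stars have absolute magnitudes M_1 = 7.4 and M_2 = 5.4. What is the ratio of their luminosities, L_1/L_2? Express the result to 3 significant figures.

L_1/L_2 ≈ 0.158

ΔM = M_1 − M_2 = 2.0
L_1/L_2 = 10^(−0.4 ΔM) = 10^-0.800 = 0.1585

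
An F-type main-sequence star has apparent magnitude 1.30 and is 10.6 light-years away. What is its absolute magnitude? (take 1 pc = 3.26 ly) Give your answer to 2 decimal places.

d = 10.6 ly / 3.26 = 3.252 pc
5 log₁₀(d/10 pc) = 5 log₁₀(3.252) − 5 = -2.440
M = m − 5 log₁₀(d/10) = 1.30 + 2.440 = 3.740

M ≈ 3.74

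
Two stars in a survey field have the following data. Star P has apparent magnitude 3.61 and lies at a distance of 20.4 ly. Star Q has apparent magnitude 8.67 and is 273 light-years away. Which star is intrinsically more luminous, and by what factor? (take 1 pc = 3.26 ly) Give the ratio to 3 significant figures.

Star Q is more luminous, by a factor of 1.69.

Star P: d = 20.4 ly / 3.26 = 6.258 pc
Star P: M = m − 5 log₁₀ d + 5 = 3.61 − 5·0.7964 + 5 = 4.628
Star Q: d = 273 ly / 3.26 = 83.74 pc
Star Q: M = m − 5 log₁₀ d + 5 = 8.67 − 5·1.9229 + 5 = 4.055
ΔM = M_P − M_Q = 4.628 − (4.055) = 0.573; smaller M is more luminous → Star Q.
L ratio = 10^(0.4 |ΔM|) = 10^0.229 = 1.695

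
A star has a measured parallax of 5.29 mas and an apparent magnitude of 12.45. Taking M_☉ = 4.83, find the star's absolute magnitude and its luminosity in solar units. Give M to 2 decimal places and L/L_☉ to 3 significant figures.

M ≈ 6.07; L/L_☉ ≈ 0.320

d = 1/p = 1000/5.29 mas = 189.0 pc
M = m − 5 log₁₀ d + 5 = 12.45 − 5·2.2765 + 5 = 6.067
M − M_☉ = 6.067 − 4.83 = 1.237
L/L_☉ = 10^(−0.4 × 1.237) = 0.3200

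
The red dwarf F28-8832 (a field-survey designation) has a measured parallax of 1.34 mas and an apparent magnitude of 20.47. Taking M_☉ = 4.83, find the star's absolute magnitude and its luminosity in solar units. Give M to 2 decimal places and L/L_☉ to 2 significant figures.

d = 1/p = 1000/1.34 mas = 746.3 pc
M = m − 5 log₁₀ d + 5 = 20.47 − 5·2.8729 + 5 = 11.106
M − M_☉ = 11.106 − 4.83 = 6.276
L/L_☉ = 10^(−0.4 × 6.276) = 3.089×10^-3

M ≈ 11.11; L/L_☉ ≈ 3.1×10^-3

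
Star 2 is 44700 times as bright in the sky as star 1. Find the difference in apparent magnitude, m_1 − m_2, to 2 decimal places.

Pogson: Δm = −2.5 log₁₀(ratio) = −2.5 log₁₀(44700) = −2.5 × 4.6503 = -11.626
Star 2 is brighter so has the smaller magnitude: m_1 − m_2 is positive.

m_1 − m_2 ≈ 11.63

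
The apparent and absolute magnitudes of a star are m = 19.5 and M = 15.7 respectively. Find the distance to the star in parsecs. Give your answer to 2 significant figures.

d ≈ 58 pc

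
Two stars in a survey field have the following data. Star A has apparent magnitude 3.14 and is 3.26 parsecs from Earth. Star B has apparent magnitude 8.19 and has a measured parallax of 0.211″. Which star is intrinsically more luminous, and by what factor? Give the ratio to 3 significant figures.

Star A is more luminous, by a factor of 49.5.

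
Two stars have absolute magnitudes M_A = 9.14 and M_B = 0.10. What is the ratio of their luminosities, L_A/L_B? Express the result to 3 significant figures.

L_A/L_B ≈ 2.42×10^-4

ΔM = M_A − M_B = 9.04
L_A/L_B = 10^(−0.4 ΔM) = 10^-3.616 = 2.421×10^-4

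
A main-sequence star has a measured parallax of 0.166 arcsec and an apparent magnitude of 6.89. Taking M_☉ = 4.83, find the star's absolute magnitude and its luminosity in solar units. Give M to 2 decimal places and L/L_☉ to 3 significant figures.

M ≈ 7.99; L/L_☉ ≈ 0.0544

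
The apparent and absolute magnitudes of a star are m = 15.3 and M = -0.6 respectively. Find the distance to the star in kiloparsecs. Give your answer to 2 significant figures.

d ≈ 15 kpc

Distance modulus: m − M = 15.3 − (-0.6) = 15.900
m − M = 5 log₁₀ d − 5
log₁₀ d = (m − M)/5 + 1 = 4.1800
d = 10^4.1800 = 15140 pc
= 15.14 kpc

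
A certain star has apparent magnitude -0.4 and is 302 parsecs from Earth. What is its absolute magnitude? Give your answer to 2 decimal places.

5 log₁₀(d/10 pc) = 5 log₁₀(302.0) − 5 = 7.400
M = m − 5 log₁₀(d/10) = -0.4 − 7.400 = -7.800

M ≈ -7.80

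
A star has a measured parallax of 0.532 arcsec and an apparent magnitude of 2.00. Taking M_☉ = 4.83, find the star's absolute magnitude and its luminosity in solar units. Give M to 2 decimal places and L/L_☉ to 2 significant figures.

M ≈ 5.63; L/L_☉ ≈ 0.48

d = 1/p = 1/0.532″ = 1.880 pc
M = m − 5 log₁₀ d + 5 = 2.00 − 5·0.2741 + 5 = 5.630
M − M_☉ = 5.630 − 4.83 = 0.800
L/L_☉ = 10^(−0.4 × 0.800) = 0.4788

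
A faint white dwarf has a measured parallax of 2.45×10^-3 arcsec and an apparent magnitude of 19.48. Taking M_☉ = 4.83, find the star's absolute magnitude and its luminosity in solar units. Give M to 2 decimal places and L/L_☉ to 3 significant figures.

M ≈ 11.43; L/L_☉ ≈ 2.30×10^-3

d = 1/p = 1/2.45×10^-3″ = 408.2 pc
M = m − 5 log₁₀ d + 5 = 19.48 − 5·2.6108 + 5 = 11.426
M − M_☉ = 11.426 − 4.83 = 6.596
L/L_☉ = 10^(−0.4 × 6.596) = 2.300×10^-3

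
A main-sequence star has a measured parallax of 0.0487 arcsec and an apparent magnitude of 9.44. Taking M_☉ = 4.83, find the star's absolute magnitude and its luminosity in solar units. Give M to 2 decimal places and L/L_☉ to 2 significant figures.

M ≈ 7.88; L/L_☉ ≈ 0.060

d = 1/p = 1/0.0487″ = 20.53 pc
M = m − 5 log₁₀ d + 5 = 9.44 − 5·1.3125 + 5 = 7.878
M − M_☉ = 7.878 − 4.83 = 3.048
L/L_☉ = 10^(−0.4 × 3.048) = 0.06039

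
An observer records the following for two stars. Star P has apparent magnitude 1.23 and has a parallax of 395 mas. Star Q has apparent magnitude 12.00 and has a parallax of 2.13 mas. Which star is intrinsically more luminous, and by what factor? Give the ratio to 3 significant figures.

Star Q is more luminous, by a factor of 1.69.

Star P: p = 395 mas = 0.395″ → d = 1/p = 2.532 pc
Star P: M = m − 5 log₁₀ d + 5 = 1.23 − 5·0.4034 + 5 = 4.213
Star Q: p = 2.13 mas = 2.13×10^-3″ → d = 1/p = 469.5 pc
Star Q: M = m − 5 log₁₀ d + 5 = 12.00 − 5·2.6716 + 5 = 3.642
ΔM = M_P − M_Q = 4.213 − (3.642) = 0.571; smaller M is more luminous → Star Q.
L ratio = 10^(0.4 |ΔM|) = 10^0.228 = 1.692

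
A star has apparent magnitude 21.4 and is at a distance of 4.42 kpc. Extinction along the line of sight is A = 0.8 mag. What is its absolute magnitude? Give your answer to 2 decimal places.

d = 4.42 kpc = 4420 pc
5 log₁₀(d/10 pc) = 5 log₁₀(4420) − 5 = 13.227
M = m − 5 log₁₀(d/10) − A = 21.4 − 13.227 − 0.8 = 7.373

M ≈ 7.37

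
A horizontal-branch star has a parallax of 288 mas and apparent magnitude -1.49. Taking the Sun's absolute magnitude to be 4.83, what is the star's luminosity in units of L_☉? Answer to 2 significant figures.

L/L_☉ ≈ 41

d = 1/p = 1000/288 mas = 3.472 pc
M = m − 5 log₁₀ d + 5 = -1.49 − 5·0.5406 + 5 = 0.807
M − M_☉ = 0.807 − 4.83 = -4.023
L/L_☉ = 10^(−0.4 × -4.023) = 40.66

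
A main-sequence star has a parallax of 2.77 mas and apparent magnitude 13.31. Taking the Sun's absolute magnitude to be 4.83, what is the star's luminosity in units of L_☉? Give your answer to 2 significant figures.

L/L_☉ ≈ 0.53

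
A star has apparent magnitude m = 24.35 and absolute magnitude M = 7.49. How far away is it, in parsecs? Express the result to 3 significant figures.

d ≈ 23600 pc

μ = m − M = 16.860
m − M = 5 log₁₀ d − 5
log₁₀ d = (m − M)/5 + 1 = 4.3720
d = 10^4.3720 = 23550 pc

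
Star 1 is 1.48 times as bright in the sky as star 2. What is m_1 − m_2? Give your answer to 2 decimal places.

m_1 − m_2 ≈ -0.43

Pogson: Δm = −2.5 log₁₀(ratio) = −2.5 log₁₀(1.48) = −2.5 × 0.1703 = -0.426
Star 1 is brighter, so it has the smaller magnitude: the difference is negative.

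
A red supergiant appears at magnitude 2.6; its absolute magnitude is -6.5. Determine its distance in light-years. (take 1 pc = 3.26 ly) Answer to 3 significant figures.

μ = m − M = 9.100
m − M = 5 log₁₀ d − 5
log₁₀ d = (m − M)/5 + 1 = 2.8200
d = 10^2.8200 = 660.7 pc
= 2154 ly

d ≈ 2150 ly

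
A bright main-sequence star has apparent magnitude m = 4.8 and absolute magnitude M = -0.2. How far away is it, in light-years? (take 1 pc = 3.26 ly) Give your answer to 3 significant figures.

d ≈ 326 ly

Distance modulus: m − M = 4.8 − (-0.2) = 5.000
m − M = 5 log₁₀ d − 5
log₁₀ d = (m − M)/5 + 1 = 2.0000
d = 10^2.0000 = 100.0 pc
= 326.0 ly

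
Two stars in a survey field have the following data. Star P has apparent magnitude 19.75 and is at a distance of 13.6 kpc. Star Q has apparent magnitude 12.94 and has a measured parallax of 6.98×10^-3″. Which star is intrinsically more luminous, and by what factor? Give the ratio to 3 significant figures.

Star P is more luminous, by a factor of 17.0.

Star P: d = 13.6 kpc = 13600 pc
Star P: M = m − 5 log₁₀ d + 5 = 19.75 − 5·4.1335 + 5 = 4.082
Star Q: d = 1/p = 1/6.98×10^-3″ = 143.3 pc
Star Q: M = m − 5 log₁₀ d + 5 = 12.94 − 5·2.1561 + 5 = 7.159
ΔM = M_P − M_Q = 4.082 − (7.159) = -3.077; smaller M is more luminous → Star P.
L ratio = 10^(0.4 |ΔM|) = 10^1.231 = 17.01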